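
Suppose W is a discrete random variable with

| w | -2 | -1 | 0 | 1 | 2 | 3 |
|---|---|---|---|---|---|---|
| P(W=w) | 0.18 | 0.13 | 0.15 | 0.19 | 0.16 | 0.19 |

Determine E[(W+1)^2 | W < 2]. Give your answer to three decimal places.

1.677

P(W < 2) = 0.18 + 0.13 + 0.15 + 0.19 = 0.65.
E[(W+1)^2 | W < 2] = [1·0.18 + 0·0.13 + 1·0.15 + 4·0.19] / 0.65
 = 1.09 / 0.65
 = 109/65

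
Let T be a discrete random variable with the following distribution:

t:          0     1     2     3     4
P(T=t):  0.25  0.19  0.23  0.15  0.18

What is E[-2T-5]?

E[-2T-5] = Σ (-2t-5)·P(T=t)
 = (-5)·0.25 + (-7)·0.19 + (-9)·0.23 + (-11)·0.15 + (-13)·0.18
 = (-1.25) + (-1.33) + (-2.07) + (-1.65) + (-2.34)
 = -8.64

-8.64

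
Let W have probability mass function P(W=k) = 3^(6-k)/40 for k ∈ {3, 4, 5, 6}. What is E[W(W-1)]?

E[W(W-1)] = Σ w(w-1)·P(W=w)
 = 6·27/40 + 12·9/40 + 20·3/40 + 30·1/40
 = 81/20 + 27/10 + 3/2 + 3/4
 = 9

9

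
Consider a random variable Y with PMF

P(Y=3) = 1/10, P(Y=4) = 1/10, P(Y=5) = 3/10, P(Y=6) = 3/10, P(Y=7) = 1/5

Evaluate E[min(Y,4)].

E[min(Y,4)] = Σ min(y,4)·P(Y=y)
 = 3·1/10 + 4·1/10 + 4·3/10 + 4·3/10 + 4·1/5
 = 3/10 + 2/5 + 6/5 + 6/5 + 4/5
 = 39/10

3.9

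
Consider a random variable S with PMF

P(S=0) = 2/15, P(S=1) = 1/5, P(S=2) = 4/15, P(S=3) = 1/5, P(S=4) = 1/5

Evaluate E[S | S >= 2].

2.9

P(S >= 2) = 4/15 + 1/5 + 1/5 = 2/3.
E[S | S >= 2] = [2·4/15 + 3·1/5 + 4·1/5] / (2/3)
 = 29/15 / (2/3)
 = 29/10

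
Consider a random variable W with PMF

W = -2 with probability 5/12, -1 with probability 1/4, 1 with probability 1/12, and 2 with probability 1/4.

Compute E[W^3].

E[W^3] = Σ w^3·P(W=w)
 = (-8)·5/12 + (-1)·1/4 + 1·1/12 + 8·1/4
 = (-10/3) + (-1/4) + 1/12 + 2
 = -3/2

-1.5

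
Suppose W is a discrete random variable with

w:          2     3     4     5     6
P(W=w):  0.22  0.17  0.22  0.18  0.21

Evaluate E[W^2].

E[W^2] = Σ w^2·P(W=w)
 = 4·0.22 + 9·0.17 + 16·0.22 + 25·0.18 + 36·0.21
 = 0.88 + 1.53 + 3.52 + 4.5 + 7.56
 = 17.99

17.99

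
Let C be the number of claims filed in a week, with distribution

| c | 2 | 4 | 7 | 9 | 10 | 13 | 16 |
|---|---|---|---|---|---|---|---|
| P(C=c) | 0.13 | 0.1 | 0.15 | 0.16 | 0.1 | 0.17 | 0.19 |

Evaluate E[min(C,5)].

E[min(C,5)] = Σ min(c,5)·P(C=c)
 = 2·0.13 + 4·0.1 + 5·0.15 + 5·0.16 + 5·0.1 + 5·0.17 + 5·0.19
 = 0.26 + 0.4 + 0.75 + 0.8 + 0.5 + 0.85 + 0.95
 = 4.51

4.51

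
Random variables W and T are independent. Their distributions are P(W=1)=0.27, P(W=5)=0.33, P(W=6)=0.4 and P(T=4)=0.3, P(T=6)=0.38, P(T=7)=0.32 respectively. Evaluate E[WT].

24.7104

E[WT] = Σ_w Σ_t wt · P(W=w)P(T=t)
 = 4·0.081 + 6·0.1026 + 7·0.0864 + 20·0.099 + 30·0.1254 + 35·0.1056 + 24·0.12 + 36·0.152 + 42·0.128
 = 0.324 + 0.6156 + 0.6048 + 1.98 + 3.762 + 3.696 + 2.88 + 5.472 + 5.376
 = 24.7104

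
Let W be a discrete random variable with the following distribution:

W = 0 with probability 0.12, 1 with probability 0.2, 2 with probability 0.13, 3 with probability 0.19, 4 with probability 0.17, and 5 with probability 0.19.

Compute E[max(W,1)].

2.78

E[max(W,1)] = Σ max(w,1)·P(W=w)
 = 1·0.12 + 1·0.2 + 2·0.13 + 3·0.19 + 4·0.17 + 5·0.19
 = 0.12 + 0.2 + 0.26 + 0.57 + 0.68 + 0.95
 = 2.78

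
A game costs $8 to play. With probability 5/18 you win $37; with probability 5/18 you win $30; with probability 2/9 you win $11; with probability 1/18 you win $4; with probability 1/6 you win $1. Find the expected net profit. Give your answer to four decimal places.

E[payout] = 37·5/18 + 30·5/18 + 11·2/9 + 4·1/18 + 1·1/6
 = 185/18 + 25/3 + 22/9 + 2/9 + 1/6
 = 193/9
Net = 193/9 - 8 = 121/9

13.4444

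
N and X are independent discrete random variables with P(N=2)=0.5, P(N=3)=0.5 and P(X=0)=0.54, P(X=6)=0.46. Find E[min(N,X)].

1.15

E[min(N,X)] = Σ_n Σ_x min(n,x) · P(N=n)P(X=x)
 = 0·0.27 + 2·0.23 + 0·0.27 + 3·0.23
 = 0 + 0.46 + 0 + 0.69
 = 1.15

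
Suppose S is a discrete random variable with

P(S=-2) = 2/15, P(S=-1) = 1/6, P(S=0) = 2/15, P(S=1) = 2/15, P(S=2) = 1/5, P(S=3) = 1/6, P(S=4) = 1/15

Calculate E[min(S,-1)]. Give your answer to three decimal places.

-1.133

E[min(S,-1)] = Σ min(s,-1)·P(S=s)
 = (-2)·2/15 + (-1)·1/6 + (-1)·2/15 + (-1)·2/15 + (-1)·1/5 + (-1)·1/6 + (-1)·1/15
 = (-4/15) + (-1/6) + (-2/15) + (-2/15) + (-1/5) + (-1/6) + (-1/15)
 = -17/15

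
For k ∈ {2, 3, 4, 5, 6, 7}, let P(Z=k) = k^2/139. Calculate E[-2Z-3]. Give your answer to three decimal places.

E[-2Z-3] = Σ (-2z-3)·P(Z=z)
 = (-7)·4/139 + (-9)·9/139 + (-11)·16/139 + (-13)·25/139 + (-15)·36/139 + (-17)·49/139
 = (-28/139) + (-81/139) + (-176/139) + (-325/139) + (-540/139) + (-833/139)
 = -1983/139

-14.266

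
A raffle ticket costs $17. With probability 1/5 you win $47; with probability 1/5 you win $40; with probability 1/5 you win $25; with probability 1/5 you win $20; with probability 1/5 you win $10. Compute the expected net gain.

11.4

E[payout] = 47·1/5 + 40·1/5 + 25·1/5 + 20·1/5 + 10·1/5
 = 47/5 + 8 + 5 + 4 + 2
 = 142/5
Net = 142/5 - 17 = 57/5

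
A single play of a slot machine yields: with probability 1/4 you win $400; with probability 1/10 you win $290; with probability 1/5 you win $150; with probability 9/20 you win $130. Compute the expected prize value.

E[payout] = 400·1/4 + 290·1/10 + 150·1/5 + 130·9/20
 = 100 + 29 + 30 + 117/2
 = 435/2

217.5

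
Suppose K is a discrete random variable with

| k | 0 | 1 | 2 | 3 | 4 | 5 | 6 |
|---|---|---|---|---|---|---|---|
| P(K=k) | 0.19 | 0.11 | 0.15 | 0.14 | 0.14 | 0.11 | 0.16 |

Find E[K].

E[K] = Σ k·P(K=k)
 = 0·0.19 + 1·0.11 + 2·0.15 + 3·0.14 + 4·0.14 + 5·0.11 + 6·0.16
 = 0 + 0.11 + 0.3 + 0.42 + 0.56 + 0.55 + 0.96
 = 2.9

2.9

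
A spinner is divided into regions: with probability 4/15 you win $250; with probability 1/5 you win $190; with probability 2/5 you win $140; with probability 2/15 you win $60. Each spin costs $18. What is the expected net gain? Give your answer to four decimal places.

150.6667

E[payout] = 250·4/15 + 190·1/5 + 140·2/5 + 60·2/15
 = 200/3 + 38 + 56 + 8
 = 506/3
Net = 506/3 - 18 = 452/3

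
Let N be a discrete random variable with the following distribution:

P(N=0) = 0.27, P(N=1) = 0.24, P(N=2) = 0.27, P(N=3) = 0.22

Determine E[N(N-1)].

1.86

E[N(N-1)] = Σ n(n-1)·P(N=n)
 = 0·0.27 + 0·0.24 + 2·0.27 + 6·0.22
 = 0 + 0 + 0.54 + 1.32
 = 1.86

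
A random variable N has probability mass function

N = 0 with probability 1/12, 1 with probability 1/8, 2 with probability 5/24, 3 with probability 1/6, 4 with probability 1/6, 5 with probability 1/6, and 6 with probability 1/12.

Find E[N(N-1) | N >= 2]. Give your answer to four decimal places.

11.6842

P(N >= 2) = 5/24 + 1/6 + 1/6 + 1/6 + 1/12 = 19/24.
E[N(N-1) | N >= 2] = [2·5/24 + 6·1/6 + 12·1/6 + 20·1/6 + 30·1/12] / (19/24)
 = 37/4 / (19/24)
 = 222/19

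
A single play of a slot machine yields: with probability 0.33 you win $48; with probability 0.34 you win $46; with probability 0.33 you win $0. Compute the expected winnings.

E[payout] = 48·0.33 + 46·0.34 + 0·0.33
 = 15.84 + 15.64 + 0
 = 31.48

31.48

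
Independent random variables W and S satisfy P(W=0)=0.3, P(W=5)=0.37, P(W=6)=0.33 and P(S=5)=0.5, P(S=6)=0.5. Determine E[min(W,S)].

3.665

E[min(W,S)] = Σ_w Σ_s min(w,s) · P(W=w)P(S=s)
 = 0·0.15 + 0·0.15 + 5·0.185 + 5·0.185 + 5·0.165 + 6·0.165
 = 0 + 0 + 0.925 + 0.925 + 0.825 + 0.99
 = 3.665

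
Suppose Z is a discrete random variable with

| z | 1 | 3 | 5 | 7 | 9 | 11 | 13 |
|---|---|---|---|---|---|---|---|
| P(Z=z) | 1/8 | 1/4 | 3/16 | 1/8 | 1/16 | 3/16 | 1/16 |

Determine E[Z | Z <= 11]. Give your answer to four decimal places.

P(Z <= 11) = 1/8 + 1/4 + 3/16 + 1/8 + 1/16 + 3/16 = 15/16.
E[Z | Z <= 11] = [1·1/8 + 3·1/4 + 5·3/16 + 7·1/8 + 9·1/16 + 11·3/16] / (15/16)
 = 85/16 / (15/16)
 = 17/3

5.6667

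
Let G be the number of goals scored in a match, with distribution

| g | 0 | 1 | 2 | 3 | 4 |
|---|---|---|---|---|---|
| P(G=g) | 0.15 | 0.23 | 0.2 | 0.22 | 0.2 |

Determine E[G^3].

20.57

E[G^3] = Σ g^3·P(G=g)
 = 0·0.15 + 1·0.23 + 8·0.2 + 27·0.22 + 64·0.2
 = 0 + 0.23 + 1.6 + 5.94 + 12.8
 = 20.57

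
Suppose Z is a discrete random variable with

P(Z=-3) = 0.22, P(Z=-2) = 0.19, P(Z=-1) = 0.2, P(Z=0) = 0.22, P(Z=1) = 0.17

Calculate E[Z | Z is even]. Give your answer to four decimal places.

-0.9268

P(Z is even) = 0.19 + 0.22 = 0.41.
E[Z | Z is even] = [(-2)·0.19 + 0·0.22] / 0.41
 = -0.38 / 0.41
 = -38/41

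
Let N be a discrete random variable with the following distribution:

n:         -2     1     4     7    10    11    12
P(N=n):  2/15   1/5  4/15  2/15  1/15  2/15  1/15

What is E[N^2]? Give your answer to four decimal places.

43.9333

E[N^2] = Σ n^2·P(N=n)
 = 4·2/15 + 1·1/5 + 16·4/15 + 49·2/15 + 100·1/15 + 121·2/15 + 144·1/15
 = 8/15 + 1/5 + 64/15 + 98/15 + 20/3 + 242/15 + 48/5
 = 659/15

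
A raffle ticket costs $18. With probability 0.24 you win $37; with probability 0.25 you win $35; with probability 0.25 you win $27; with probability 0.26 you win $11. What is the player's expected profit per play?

E[payout] = 37·0.24 + 35·0.25 + 27·0.25 + 11·0.26
 = 8.88 + 8.75 + 6.75 + 2.86
 = 27.24
Net = 27.24 - 18 = 9.24

9.24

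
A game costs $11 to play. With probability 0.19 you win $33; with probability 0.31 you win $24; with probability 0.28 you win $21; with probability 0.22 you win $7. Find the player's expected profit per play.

10.13

E[payout] = 33·0.19 + 24·0.31 + 21·0.28 + 7·0.22
 = 6.27 + 7.44 + 5.88 + 1.54
 = 21.13
Net = 21.13 - 11 = 10.13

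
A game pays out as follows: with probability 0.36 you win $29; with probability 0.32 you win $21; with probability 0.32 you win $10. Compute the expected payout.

E[payout] = 29·0.36 + 21·0.32 + 10·0.32
 = 10.44 + 6.72 + 3.2
 = 20.36

20.36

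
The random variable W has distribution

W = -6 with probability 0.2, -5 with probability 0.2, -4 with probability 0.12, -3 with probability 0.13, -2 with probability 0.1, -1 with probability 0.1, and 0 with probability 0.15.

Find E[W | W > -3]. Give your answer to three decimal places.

-0.857

P(W > -3) = 0.1 + 0.1 + 0.15 = 0.35.
E[W | W > -3] = [(-2)·0.1 + (-1)·0.1 + 0·0.15] / 0.35
 = -0.3 / 0.35
 = -6/7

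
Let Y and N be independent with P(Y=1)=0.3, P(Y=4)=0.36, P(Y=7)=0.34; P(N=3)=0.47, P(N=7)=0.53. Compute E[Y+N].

E[Y+N] = Σ_y Σ_n (y+n) · P(Y=y)P(N=n)
 = 4·0.141 + 8·0.159 + 7·0.1692 + 11·0.1908 + 10·0.1598 + 14·0.1802
 = 0.564 + 1.272 + 1.1844 + 2.0988 + 1.598 + 2.5228
 = 9.24

9.24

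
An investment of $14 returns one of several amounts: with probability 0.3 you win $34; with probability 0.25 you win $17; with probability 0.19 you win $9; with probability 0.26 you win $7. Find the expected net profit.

3.98

E[payout] = 34·0.3 + 17·0.25 + 9·0.19 + 7·0.26
 = 10.2 + 4.25 + 1.71 + 1.82
 = 17.98
Net = 17.98 - 14 = 3.98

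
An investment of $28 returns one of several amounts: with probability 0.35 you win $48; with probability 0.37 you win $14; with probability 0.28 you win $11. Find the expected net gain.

-2.94

E[payout] = 48·0.35 + 14·0.37 + 11·0.28
 = 16.8 + 5.18 + 3.08
 = 25.06
Net = 25.06 - 28 = -2.94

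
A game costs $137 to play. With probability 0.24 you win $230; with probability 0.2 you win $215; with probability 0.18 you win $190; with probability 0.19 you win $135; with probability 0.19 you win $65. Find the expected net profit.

33.4

E[payout] = 230·0.24 + 215·0.2 + 190·0.18 + 135·0.19 + 65·0.19
 = 55.2 + 43 + 34.2 + 25.65 + 12.35
 = 170.4
Net = 170.4 - 137 = 33.4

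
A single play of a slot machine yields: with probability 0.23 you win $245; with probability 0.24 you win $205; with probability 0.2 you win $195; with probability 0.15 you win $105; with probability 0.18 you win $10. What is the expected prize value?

E[payout] = 245·0.23 + 205·0.24 + 195·0.2 + 105·0.15 + 10·0.18
 = 56.35 + 49.2 + 39 + 15.75 + 1.8
 = 162.1

162.1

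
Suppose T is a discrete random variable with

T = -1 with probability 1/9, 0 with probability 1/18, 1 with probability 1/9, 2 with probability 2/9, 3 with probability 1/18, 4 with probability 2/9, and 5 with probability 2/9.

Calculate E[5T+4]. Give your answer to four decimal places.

17.0556

E[5T+4] = Σ (5t+4)·P(T=t)
 = (-1)·1/9 + 4·1/18 + 9·1/9 + 14·2/9 + 19·1/18 + 24·2/9 + 29·2/9
 = (-1/9) + 2/9 + 1 + 28/9 + 19/18 + 16/3 + 58/9
 = 307/18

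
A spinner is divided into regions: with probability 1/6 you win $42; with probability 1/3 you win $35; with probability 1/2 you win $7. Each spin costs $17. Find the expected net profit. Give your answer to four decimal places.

E[payout] = 42·1/6 + 35·1/3 + 7·1/2
 = 7 + 35/3 + 7/2
 = 133/6
Net = 133/6 - 17 = 31/6

5.1667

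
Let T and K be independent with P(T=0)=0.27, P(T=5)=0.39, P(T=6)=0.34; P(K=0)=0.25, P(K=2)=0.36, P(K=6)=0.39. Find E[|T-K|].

E[|T-K|] = Σ_t Σ_k |t-k| · P(T=t)P(K=k)
 = 0·0.0675 + 2·0.0972 + 6·0.1053 + 5·0.0975 + 3·0.1404 + 1·0.1521 + 6·0.085 + 4·0.1224 + 0·0.1326
 = 0 + 0.1944 + 0.6318 + 0.4875 + 0.4212 + 0.1521 + 0.51 + 0.4896 + 0
 = 2.8866

2.8866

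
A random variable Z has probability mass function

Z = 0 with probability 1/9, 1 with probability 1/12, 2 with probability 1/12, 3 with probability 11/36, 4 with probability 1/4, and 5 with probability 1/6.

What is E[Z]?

E[Z] = Σ z·P(Z=z)
 = 0·1/9 + 1·1/12 + 2·1/12 + 3·11/36 + 4·1/4 + 5·1/6
 = 0 + 1/12 + 1/6 + 11/12 + 1 + 5/6
 = 3

3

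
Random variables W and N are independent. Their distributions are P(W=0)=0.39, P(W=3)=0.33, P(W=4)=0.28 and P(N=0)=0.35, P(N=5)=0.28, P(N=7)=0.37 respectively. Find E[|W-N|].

3.357

E[|W-N|] = Σ_w Σ_n |w-n| · P(W=w)P(N=n)
 = 0·0.1365 + 5·0.1092 + 7·0.1443 + 3·0.1155 + 2·0.0924 + 4·0.1221 + 4·0.098 + 1·0.0784 + 3·0.1036
 = 0 + 0.546 + 1.0101 + 0.3465 + 0.1848 + 0.4884 + 0.392 + 0.0784 + 0.3108
 = 3.357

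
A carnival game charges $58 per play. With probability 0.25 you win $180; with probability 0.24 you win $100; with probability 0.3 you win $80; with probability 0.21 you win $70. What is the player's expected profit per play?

49.7

E[payout] = 180·0.25 + 100·0.24 + 80·0.3 + 70·0.21
 = 45 + 24 + 24 + 14.7
 = 107.7
Net = 107.7 - 58 = 49.7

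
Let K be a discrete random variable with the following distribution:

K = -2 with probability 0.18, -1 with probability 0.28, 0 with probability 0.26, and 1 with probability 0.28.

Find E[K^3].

E[K^3] = Σ k^3·P(K=k)
 = (-8)·0.18 + (-1)·0.28 + 0·0.26 + 1·0.28
 = (-1.44) + (-0.28) + 0 + 0.28
 = -1.44

-1.44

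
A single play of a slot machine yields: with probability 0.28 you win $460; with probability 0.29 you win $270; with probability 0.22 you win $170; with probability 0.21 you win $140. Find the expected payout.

273.9

E[payout] = 460·0.28 + 270·0.29 + 170·0.22 + 140·0.21
 = 128.8 + 78.3 + 37.4 + 29.4
 = 273.9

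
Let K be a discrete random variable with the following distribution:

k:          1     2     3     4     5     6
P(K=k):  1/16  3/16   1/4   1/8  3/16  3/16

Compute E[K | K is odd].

3.5

P(K is odd) = 1/16 + 1/4 + 3/16 = 1/2.
E[K | K is odd] = [1·1/16 + 3·1/4 + 5·3/16] / (1/2)
 = 7/4 / (1/2)
 = 7/2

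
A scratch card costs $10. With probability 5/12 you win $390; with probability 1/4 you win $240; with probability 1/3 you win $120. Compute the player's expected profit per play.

252.5

E[payout] = 390·5/12 + 240·1/4 + 120·1/3
 = 325/2 + 60 + 40
 = 525/2
Net = 525/2 - 10 = 505/2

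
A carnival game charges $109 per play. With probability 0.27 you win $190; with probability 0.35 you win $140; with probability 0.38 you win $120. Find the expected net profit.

E[payout] = 190·0.27 + 140·0.35 + 120·0.38
 = 51.3 + 49 + 45.6
 = 145.9
Net = 145.9 - 109 = 36.9

36.9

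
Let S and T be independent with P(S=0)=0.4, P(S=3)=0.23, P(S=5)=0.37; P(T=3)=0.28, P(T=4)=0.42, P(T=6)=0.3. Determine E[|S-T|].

2.5052

E[|S-T|] = Σ_s Σ_t |s-t| · P(S=s)P(T=t)
 = 3·0.112 + 4·0.168 + 6·0.12 + 0·0.0644 + 1·0.0966 + 3·0.069 + 2·0.1036 + 1·0.1554 + 1·0.111
 = 0.336 + 0.672 + 0.72 + 0 + 0.0966 + 0.207 + 0.2072 + 0.1554 + 0.111
 = 2.5052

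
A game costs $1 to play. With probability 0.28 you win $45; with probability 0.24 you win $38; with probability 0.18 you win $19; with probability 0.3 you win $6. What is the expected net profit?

25.94

E[payout] = 45·0.28 + 38·0.24 + 19·0.18 + 6·0.3
 = 12.6 + 9.12 + 3.42 + 1.8
 = 26.94
Net = 26.94 - 1 = 25.94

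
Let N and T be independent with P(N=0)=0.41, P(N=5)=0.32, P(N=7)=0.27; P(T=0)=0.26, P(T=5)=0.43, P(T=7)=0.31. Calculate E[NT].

15.0768

E[NT] = Σ_n Σ_t nt · P(N=n)P(T=t)
 = 0·0.1066 + 0·0.1763 + 0·0.1271 + 0·0.0832 + 25·0.1376 + 35·0.0992 + 0·0.0702 + 35·0.1161 + 49·0.0837
 = 0 + 0 + 0 + 0 + 3.44 + 3.472 + 0 + 4.0635 + 4.1013
 = 15.0768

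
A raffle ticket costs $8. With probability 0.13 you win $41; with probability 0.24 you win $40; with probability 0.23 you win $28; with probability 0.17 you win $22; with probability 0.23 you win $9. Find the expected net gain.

E[payout] = 41·0.13 + 40·0.24 + 28·0.23 + 22·0.17 + 9·0.23
 = 5.33 + 9.6 + 6.44 + 3.74 + 2.07
 = 27.18
Net = 27.18 - 8 = 19.18

19.18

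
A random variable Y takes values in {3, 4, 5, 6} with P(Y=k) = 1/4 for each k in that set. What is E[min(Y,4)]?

3.75

E[min(Y,4)] = Σ min(y,4)·P(Y=y)
 = 3·1/4 + 4·1/4 + 4·1/4 + 4·1/4
 = 3/4 + 1 + 1 + 1
 = 15/4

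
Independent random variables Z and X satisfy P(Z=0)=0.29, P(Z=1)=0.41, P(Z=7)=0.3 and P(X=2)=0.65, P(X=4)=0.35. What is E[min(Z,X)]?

1.22

E[min(Z,X)] = Σ_z Σ_x min(z,x) · P(Z=z)P(X=x)
 = 0·0.1885 + 0·0.1015 + 1·0.2665 + 1·0.1435 + 2·0.195 + 4·0.105
 = 0 + 0 + 0.2665 + 0.1435 + 0.39 + 0.42
 = 1.22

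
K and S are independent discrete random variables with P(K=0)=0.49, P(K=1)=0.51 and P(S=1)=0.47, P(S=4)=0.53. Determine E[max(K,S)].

2.59

E[max(K,S)] = Σ_k Σ_s max(k,s) · P(K=k)P(S=s)
 = 1·0.2303 + 4·0.2597 + 1·0.2397 + 4·0.2703
 = 0.2303 + 1.0388 + 0.2397 + 1.0812
 = 2.59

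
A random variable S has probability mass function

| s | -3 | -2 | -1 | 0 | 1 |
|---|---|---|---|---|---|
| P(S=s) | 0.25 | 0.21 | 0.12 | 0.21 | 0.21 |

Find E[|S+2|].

E[|S+2|] = Σ |s+2|·P(S=s)
 = 1·0.25 + 0·0.21 + 1·0.12 + 2·0.21 + 3·0.21
 = 0.25 + 0 + 0.12 + 0.42 + 0.63
 = 1.42

1.42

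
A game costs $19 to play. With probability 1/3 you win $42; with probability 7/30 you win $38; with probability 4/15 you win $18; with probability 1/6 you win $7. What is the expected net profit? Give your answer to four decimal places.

9.8333

E[payout] = 42·1/3 + 38·7/30 + 18·4/15 + 7·1/6
 = 14 + 133/15 + 24/5 + 7/6
 = 173/6
Net = 173/6 - 19 = 59/6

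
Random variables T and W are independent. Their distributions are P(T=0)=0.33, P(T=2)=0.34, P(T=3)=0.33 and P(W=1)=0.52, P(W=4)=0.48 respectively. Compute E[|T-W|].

E[|T-W|] = Σ_t Σ_w |t-w| · P(T=t)P(W=w)
 = 1·0.1716 + 4·0.1584 + 1·0.1768 + 2·0.1632 + 2·0.1716 + 1·0.1584
 = 0.1716 + 0.6336 + 0.1768 + 0.3264 + 0.3432 + 0.1584
 = 1.81

1.81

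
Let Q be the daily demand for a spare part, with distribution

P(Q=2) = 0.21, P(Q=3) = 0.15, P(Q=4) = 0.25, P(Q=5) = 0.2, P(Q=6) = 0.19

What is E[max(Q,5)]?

5.19

E[max(Q,5)] = Σ max(q,5)·P(Q=q)
 = 5·0.21 + 5·0.15 + 5·0.25 + 5·0.2 + 6·0.19
 = 1.05 + 0.75 + 1.25 + 1 + 1.14
 = 5.19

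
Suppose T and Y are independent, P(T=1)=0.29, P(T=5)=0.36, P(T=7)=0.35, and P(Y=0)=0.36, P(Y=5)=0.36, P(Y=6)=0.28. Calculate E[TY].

15.7992

E[TY] = Σ_t Σ_y ty · P(T=t)P(Y=y)
 = 0·0.1044 + 5·0.1044 + 6·0.0812 + 0·0.1296 + 25·0.1296 + 30·0.1008 + 0·0.126 + 35·0.126 + 42·0.098
 = 0 + 0.522 + 0.4872 + 0 + 3.24 + 3.024 + 0 + 4.41 + 4.116
 = 15.7992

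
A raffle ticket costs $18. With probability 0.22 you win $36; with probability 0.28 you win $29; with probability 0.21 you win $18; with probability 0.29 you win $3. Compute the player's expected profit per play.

2.69

E[payout] = 36·0.22 + 29·0.28 + 18·0.21 + 3·0.29
 = 7.92 + 8.12 + 3.78 + 0.87
 = 20.69
Net = 20.69 - 18 = 2.69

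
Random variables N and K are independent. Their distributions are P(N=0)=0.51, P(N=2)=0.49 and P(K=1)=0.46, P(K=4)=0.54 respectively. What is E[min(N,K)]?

E[min(N,K)] = Σ_n Σ_k min(n,k) · P(N=n)P(K=k)
 = 0·0.2346 + 0·0.2754 + 1·0.2254 + 2·0.2646
 = 0 + 0 + 0.2254 + 0.5292
 = 0.7546

0.7546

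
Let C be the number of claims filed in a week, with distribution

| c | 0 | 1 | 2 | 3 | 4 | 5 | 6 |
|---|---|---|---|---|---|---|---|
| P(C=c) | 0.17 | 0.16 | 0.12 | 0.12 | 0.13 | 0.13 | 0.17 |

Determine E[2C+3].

8.9

E[2C+3] = Σ (2c+3)·P(C=c)
 = 3·0.17 + 5·0.16 + 7·0.12 + 9·0.12 + 11·0.13 + 13·0.13 + 15·0.17
 = 0.51 + 0.8 + 0.84 + 1.08 + 1.43 + 1.69 + 2.55
 = 8.9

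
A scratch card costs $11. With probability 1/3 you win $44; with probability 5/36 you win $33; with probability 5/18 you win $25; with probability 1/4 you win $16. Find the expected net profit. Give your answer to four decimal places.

19.1944

E[payout] = 44·1/3 + 33·5/36 + 25·5/18 + 16·1/4
 = 44/3 + 55/12 + 125/18 + 4
 = 1087/36
Net = 1087/36 - 11 = 691/36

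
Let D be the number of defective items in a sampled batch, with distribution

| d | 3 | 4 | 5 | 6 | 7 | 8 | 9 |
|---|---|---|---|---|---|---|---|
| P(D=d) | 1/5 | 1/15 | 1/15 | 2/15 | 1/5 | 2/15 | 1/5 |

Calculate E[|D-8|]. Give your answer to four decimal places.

2.1333

E[|D-8|] = Σ |d-8|·P(D=d)
 = 5·1/5 + 4·1/15 + 3·1/15 + 2·2/15 + 1·1/5 + 0·2/15 + 1·1/5
 = 1 + 4/15 + 1/5 + 4/15 + 1/5 + 0 + 1/5
 = 32/15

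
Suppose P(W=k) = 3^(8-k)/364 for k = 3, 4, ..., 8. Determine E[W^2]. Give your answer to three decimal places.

12.893

E[W^2] = Σ w^2·P(W=w)
 = 9·243/364 + 16·81/364 + 25·27/364 + 36·9/364 + 49·3/364 + 64·1/364
 = 2187/364 + 324/91 + 675/364 + 81/91 + 21/52 + 16/91
 = 361/28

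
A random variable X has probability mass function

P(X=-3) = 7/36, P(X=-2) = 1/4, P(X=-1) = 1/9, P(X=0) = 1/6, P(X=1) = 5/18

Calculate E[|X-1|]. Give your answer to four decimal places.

E[|X-1|] = Σ |x-1|·P(X=x)
 = 4·7/36 + 3·1/4 + 2·1/9 + 1·1/6 + 0·5/18
 = 7/9 + 3/4 + 2/9 + 1/6 + 0
 = 23/12

1.9167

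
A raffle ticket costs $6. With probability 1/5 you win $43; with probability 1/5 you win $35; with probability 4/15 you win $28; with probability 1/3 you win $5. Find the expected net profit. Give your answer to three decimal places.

E[payout] = 43·1/5 + 35·1/5 + 28·4/15 + 5·1/3
 = 43/5 + 7 + 112/15 + 5/3
 = 371/15
Net = 371/15 - 6 = 281/15

18.733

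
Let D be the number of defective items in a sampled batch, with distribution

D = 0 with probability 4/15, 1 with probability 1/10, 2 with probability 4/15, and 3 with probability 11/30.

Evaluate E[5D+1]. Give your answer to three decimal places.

E[5D+1] = Σ (5d+1)·P(D=d)
 = 1·4/15 + 6·1/10 + 11·4/15 + 16·11/30
 = 4/15 + 3/5 + 44/15 + 88/15
 = 29/3

9.667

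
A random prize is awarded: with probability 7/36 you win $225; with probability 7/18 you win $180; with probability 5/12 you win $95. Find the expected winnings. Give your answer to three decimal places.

153.333

E[payout] = 225·7/36 + 180·7/18 + 95·5/12
 = 175/4 + 70 + 475/12
 = 460/3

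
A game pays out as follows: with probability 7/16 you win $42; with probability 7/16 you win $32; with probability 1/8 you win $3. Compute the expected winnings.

32.75

E[payout] = 42·7/16 + 32·7/16 + 3·1/8
 = 147/8 + 14 + 3/8
 = 131/4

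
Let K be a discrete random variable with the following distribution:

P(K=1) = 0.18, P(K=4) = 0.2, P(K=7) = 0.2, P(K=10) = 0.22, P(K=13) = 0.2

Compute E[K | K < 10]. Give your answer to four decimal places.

4.1034

P(K < 10) = 0.18 + 0.2 + 0.2 = 0.58.
E[K | K < 10] = [1·0.18 + 4·0.2 + 7·0.2] / 0.58
 = 2.38 / 0.58
 = 119/29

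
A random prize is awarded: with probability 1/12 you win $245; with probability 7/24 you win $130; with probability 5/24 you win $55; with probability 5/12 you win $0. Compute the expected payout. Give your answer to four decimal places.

E[payout] = 245·1/12 + 130·7/24 + 55·5/24 + 0·5/12
 = 245/12 + 455/12 + 275/24 + 0
 = 1675/24

69.7917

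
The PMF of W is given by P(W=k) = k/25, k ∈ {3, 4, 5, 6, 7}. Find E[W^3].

186.36

E[W^3] = Σ w^3·P(W=w)
 = 27·3/25 + 64·4/25 + 125·1/5 + 216·6/25 + 343·7/25
 = 81/25 + 256/25 + 25 + 1296/25 + 2401/25
 = 4659/25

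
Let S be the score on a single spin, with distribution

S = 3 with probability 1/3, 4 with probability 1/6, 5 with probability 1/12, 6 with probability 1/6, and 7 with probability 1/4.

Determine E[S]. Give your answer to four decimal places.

E[S] = Σ s·P(S=s)
 = 3·1/3 + 4·1/6 + 5·1/12 + 6·1/6 + 7·1/4
 = 1 + 2/3 + 5/12 + 1 + 7/4
 = 29/6

4.8333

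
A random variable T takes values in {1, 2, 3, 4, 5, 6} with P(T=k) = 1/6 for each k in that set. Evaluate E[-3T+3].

E[-3T+3] = Σ (-3t+3)·P(T=t)
 = 0·1/6 + (-3)·1/6 + (-6)·1/6 + (-9)·1/6 + (-12)·1/6 + (-15)·1/6
 = 0 + (-1/2) + (-1) + (-3/2) + (-2) + (-5/2)
 = -15/2

-7.5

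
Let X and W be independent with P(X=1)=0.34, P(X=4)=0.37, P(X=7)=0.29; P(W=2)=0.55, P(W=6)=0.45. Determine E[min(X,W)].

E[min(X,W)] = Σ_x Σ_w min(x,w) · P(X=x)P(W=w)
 = 1·0.187 + 1·0.153 + 2·0.2035 + 4·0.1665 + 2·0.1595 + 6·0.1305
 = 0.187 + 0.153 + 0.407 + 0.666 + 0.319 + 0.783
 = 2.515

2.515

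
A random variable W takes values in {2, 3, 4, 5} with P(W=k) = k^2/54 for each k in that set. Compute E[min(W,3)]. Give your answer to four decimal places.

2.9259

E[min(W,3)] = Σ min(w,3)·P(W=w)
 = 2·2/27 + 3·1/6 + 3·8/27 + 3·25/54
 = 4/27 + 1/2 + 8/9 + 25/18
 = 79/27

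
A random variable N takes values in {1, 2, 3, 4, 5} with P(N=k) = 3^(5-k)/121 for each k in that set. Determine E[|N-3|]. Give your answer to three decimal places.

1.603

E[|N-3|] = Σ |n-3|·P(N=n)
 = 2·81/121 + 1·27/121 + 0·9/121 + 1·3/121 + 2·1/121
 = 162/121 + 27/121 + 0 + 3/121 + 2/121
 = 194/121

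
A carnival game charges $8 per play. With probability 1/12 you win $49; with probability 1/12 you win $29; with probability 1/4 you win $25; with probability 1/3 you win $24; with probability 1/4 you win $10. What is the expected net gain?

15.25

E[payout] = 49·1/12 + 29·1/12 + 25·1/4 + 24·1/3 + 10·1/4
 = 49/12 + 29/12 + 25/4 + 8 + 5/2
 = 93/4
Net = 93/4 - 8 = 61/4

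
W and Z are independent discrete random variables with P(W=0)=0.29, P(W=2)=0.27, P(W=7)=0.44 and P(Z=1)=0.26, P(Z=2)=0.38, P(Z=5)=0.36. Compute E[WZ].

E[WZ] = Σ_w Σ_z wz · P(W=w)P(Z=z)
 = 0·0.0754 + 0·0.1102 + 0·0.1044 + 2·0.0702 + 4·0.1026 + 10·0.0972 + 7·0.1144 + 14·0.1672 + 35·0.1584
 = 0 + 0 + 0 + 0.1404 + 0.4104 + 0.972 + 0.8008 + 2.3408 + 5.544
 = 10.2084

10.2084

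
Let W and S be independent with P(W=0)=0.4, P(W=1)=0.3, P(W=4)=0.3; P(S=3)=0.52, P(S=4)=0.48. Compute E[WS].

E[WS] = Σ_w Σ_s ws · P(W=w)P(S=s)
 = 0·0.208 + 0·0.192 + 3·0.156 + 4·0.144 + 12·0.156 + 16·0.144
 = 0 + 0 + 0.468 + 0.576 + 1.872 + 2.304
 = 5.22

5.22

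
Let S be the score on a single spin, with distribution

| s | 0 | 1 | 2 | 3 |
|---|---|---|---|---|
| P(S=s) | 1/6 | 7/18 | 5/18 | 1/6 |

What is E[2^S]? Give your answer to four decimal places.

E[2^S] = Σ 2^s·P(S=s)
 = 1·1/6 + 2·7/18 + 4·5/18 + 8·1/6
 = 1/6 + 7/9 + 10/9 + 4/3
 = 61/18

3.3889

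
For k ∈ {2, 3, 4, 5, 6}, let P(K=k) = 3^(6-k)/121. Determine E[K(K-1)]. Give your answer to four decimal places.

E[K(K-1)] = Σ k(k-1)·P(K=k)
 = 2·81/121 + 6·27/121 + 12·9/121 + 20·3/121 + 30·1/121
 = 162/121 + 162/121 + 108/121 + 60/121 + 30/121
 = 522/121

4.3140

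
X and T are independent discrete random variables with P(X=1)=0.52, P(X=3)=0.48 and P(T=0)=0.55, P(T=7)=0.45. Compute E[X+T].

5.11

E[X+T] = Σ_x Σ_t (x+t) · P(X=x)P(T=t)
 = 1·0.286 + 8·0.234 + 3·0.264 + 10·0.216
 = 0.286 + 1.872 + 0.792 + 2.16
 = 5.11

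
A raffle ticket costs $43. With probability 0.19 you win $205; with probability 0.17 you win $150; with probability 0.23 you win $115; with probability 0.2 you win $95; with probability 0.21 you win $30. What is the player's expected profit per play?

73.2

E[payout] = 205·0.19 + 150·0.17 + 115·0.23 + 95·0.2 + 30·0.21
 = 38.95 + 25.5 + 26.45 + 19 + 6.3
 = 116.2
Net = 116.2 - 43 = 73.2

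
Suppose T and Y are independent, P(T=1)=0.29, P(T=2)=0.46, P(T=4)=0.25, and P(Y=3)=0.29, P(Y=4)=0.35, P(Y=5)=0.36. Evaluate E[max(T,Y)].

E[max(T,Y)] = Σ_t Σ_y max(t,y) · P(T=t)P(Y=y)
 = 3·0.0841 + 4·0.1015 + 5·0.1044 + 3·0.1334 + 4·0.161 + 5·0.1656 + 4·0.0725 + 4·0.0875 + 5·0.09
 = 0.2523 + 0.406 + 0.522 + 0.4002 + 0.644 + 0.828 + 0.29 + 0.35 + 0.45
 = 4.1425

4.1425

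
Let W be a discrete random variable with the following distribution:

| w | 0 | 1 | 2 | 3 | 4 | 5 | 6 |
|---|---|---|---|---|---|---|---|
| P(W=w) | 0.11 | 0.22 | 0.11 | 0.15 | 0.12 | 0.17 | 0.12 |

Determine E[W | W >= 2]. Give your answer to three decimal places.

P(W >= 2) = 0.11 + 0.15 + 0.12 + 0.17 + 0.12 = 0.67.
E[W | W >= 2] = [2·0.11 + 3·0.15 + 4·0.12 + 5·0.17 + 6·0.12] / 0.67
 = 2.72 / 0.67
 = 272/67

4.060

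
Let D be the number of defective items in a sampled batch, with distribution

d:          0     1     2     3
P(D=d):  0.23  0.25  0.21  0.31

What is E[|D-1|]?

E[|D-1|] = Σ |d-1|·P(D=d)
 = 1·0.23 + 0·0.25 + 1·0.21 + 2·0.31
 = 0.23 + 0 + 0.21 + 0.62
 = 1.06

1.06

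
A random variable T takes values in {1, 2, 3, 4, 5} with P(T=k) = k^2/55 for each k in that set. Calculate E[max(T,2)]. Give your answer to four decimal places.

E[max(T,2)] = Σ max(t,2)·P(T=t)
 = 2·1/55 + 2·4/55 + 3·9/55 + 4·16/55 + 5·5/11
 = 2/55 + 8/55 + 27/55 + 64/55 + 25/11
 = 226/55

4.1091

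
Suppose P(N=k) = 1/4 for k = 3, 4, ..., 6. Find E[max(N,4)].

E[max(N,4)] = Σ max(n,4)·P(N=n)
 = 4·1/4 + 4·1/4 + 5·1/4 + 6·1/4
 = 1 + 1 + 5/4 + 3/2
 = 19/4

4.75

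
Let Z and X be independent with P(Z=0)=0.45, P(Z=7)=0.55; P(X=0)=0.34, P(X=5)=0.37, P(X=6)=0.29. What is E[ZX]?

13.8215

E[ZX] = Σ_z Σ_x zx · P(Z=z)P(X=x)
 = 0·0.153 + 0·0.1665 + 0·0.1305 + 0·0.187 + 35·0.2035 + 42·0.1595
 = 0 + 0 + 0 + 0 + 7.1225 + 6.699
 = 13.8215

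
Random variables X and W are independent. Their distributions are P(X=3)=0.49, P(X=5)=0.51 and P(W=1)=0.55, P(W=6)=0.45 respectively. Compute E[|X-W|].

2.552

E[|X-W|] = Σ_x Σ_w |x-w| · P(X=x)P(W=w)
 = 2·0.2695 + 3·0.2205 + 4·0.2805 + 1·0.2295
 = 0.539 + 0.6615 + 1.122 + 0.2295
 = 2.552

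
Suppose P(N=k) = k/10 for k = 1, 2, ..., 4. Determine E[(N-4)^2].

E[(N-4)^2] = Σ (n-4)^2·P(N=n)
 = 9·1/10 + 4·1/5 + 1·3/10 + 0·2/5
 = 9/10 + 4/5 + 3/10 + 0
 = 2

2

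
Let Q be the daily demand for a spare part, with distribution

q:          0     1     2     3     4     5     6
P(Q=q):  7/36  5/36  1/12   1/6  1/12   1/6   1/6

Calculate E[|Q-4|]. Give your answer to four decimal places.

2.0278

E[|Q-4|] = Σ |q-4|·P(Q=q)
 = 4·7/36 + 3·5/36 + 2·1/12 + 1·1/6 + 0·1/12 + 1·1/6 + 2·1/6
 = 7/9 + 5/12 + 1/6 + 1/6 + 0 + 1/6 + 1/3
 = 73/36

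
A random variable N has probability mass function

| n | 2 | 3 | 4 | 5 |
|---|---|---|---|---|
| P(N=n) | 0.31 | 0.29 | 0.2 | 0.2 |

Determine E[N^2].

12.05

E[N^2] = Σ n^2·P(N=n)
 = 4·0.31 + 9·0.29 + 16·0.2 + 25·0.2
 = 1.24 + 2.61 + 3.2 + 5
 = 12.05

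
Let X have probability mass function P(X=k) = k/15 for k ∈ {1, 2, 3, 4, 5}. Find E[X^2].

E[X^2] = Σ x^2·P(X=x)
 = 1·1/15 + 4·2/15 + 9·1/5 + 16·4/15 + 25·1/3
 = 1/15 + 8/15 + 9/5 + 64/15 + 25/3
 = 15

15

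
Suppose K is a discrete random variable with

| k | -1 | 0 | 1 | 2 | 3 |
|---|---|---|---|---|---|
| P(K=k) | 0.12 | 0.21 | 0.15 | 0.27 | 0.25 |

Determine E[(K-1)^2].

1.96

E[(K-1)^2] = Σ (k-1)^2·P(K=k)
 = 4·0.12 + 1·0.21 + 0·0.15 + 1·0.27 + 4·0.25
 = 0.48 + 0.21 + 0 + 0.27 + 1
 = 1.96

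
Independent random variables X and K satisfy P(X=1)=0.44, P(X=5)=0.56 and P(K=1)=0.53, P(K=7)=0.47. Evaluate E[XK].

E[XK] = Σ_x Σ_k xk · P(X=x)P(K=k)
 = 1·0.2332 + 7·0.2068 + 5·0.2968 + 35·0.2632
 = 0.2332 + 1.4476 + 1.484 + 9.212
 = 12.3768

12.3768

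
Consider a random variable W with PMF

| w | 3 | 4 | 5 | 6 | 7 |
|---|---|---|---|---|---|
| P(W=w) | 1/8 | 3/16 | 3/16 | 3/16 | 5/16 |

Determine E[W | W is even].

P(W is even) = 3/16 + 3/16 = 3/8.
E[W | W is even] = [4·3/16 + 6·3/16] / (3/8)
 = 15/8 / (3/8)
 = 5

5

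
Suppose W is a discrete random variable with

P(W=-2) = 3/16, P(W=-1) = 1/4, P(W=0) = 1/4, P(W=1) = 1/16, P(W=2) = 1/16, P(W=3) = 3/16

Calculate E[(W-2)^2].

E[(W-2)^2] = Σ (w-2)^2·P(W=w)
 = 16·3/16 + 9·1/4 + 4·1/4 + 1·1/16 + 0·1/16 + 1·3/16
 = 3 + 9/4 + 1 + 1/16 + 0 + 3/16
 = 13/2

6.5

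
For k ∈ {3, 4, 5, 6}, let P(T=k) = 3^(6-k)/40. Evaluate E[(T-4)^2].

E[(T-4)^2] = Σ (t-4)^2·P(T=t)
 = 1·27/40 + 0·9/40 + 1·3/40 + 4·1/40
 = 27/40 + 0 + 3/40 + 1/10
 = 17/20

0.85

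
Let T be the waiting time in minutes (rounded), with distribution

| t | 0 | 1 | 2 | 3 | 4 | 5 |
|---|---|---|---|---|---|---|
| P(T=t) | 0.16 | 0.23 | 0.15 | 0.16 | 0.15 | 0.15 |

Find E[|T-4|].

E[|T-4|] = Σ |t-4|·P(T=t)
 = 4·0.16 + 3·0.23 + 2·0.15 + 1·0.16 + 0·0.15 + 1·0.15
 = 0.64 + 0.69 + 0.3 + 0.16 + 0 + 0.15
 = 1.94

1.94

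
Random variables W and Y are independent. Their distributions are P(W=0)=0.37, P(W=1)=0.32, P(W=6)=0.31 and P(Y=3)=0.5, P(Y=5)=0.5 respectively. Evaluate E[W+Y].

6.18

E[W+Y] = Σ_w Σ_y (w+y) · P(W=w)P(Y=y)
 = 3·0.185 + 5·0.185 + 4·0.16 + 6·0.16 + 9·0.155 + 11·0.155
 = 0.555 + 0.925 + 0.64 + 0.96 + 1.395 + 1.705
 = 6.18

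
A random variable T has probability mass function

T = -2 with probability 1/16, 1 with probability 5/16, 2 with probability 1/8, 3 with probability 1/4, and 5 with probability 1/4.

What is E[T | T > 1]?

P(T > 1) = 1/8 + 1/4 + 1/4 = 5/8.
E[T | T > 1] = [2·1/8 + 3·1/4 + 5·1/4] / (5/8)
 = 9/4 / (5/8)
 = 18/5

3.6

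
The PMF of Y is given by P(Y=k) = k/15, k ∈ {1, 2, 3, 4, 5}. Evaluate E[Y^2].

E[Y^2] = Σ y^2·P(Y=y)
 = 1·1/15 + 4·2/15 + 9·1/5 + 16·4/15 + 25·1/3
 = 1/15 + 8/15 + 9/5 + 64/15 + 25/3
 = 15

15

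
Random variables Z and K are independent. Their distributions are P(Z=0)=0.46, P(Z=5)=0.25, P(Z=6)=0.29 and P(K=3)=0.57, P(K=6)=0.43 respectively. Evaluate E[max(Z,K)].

E[max(Z,K)] = Σ_z Σ_k max(z,k) · P(Z=z)P(K=k)
 = 3·0.2622 + 6·0.1978 + 5·0.1425 + 6·0.1075 + 6·0.1653 + 6·0.1247
 = 0.7866 + 1.1868 + 0.7125 + 0.645 + 0.9918 + 0.7482
 = 5.0709

5.0709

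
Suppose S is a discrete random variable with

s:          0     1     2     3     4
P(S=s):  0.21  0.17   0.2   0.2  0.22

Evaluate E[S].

E[S] = Σ s·P(S=s)
 = 0·0.21 + 1·0.17 + 2·0.2 + 3·0.2 + 4·0.22
 = 0 + 0.17 + 0.4 + 0.6 + 0.88
 = 2.05

2.05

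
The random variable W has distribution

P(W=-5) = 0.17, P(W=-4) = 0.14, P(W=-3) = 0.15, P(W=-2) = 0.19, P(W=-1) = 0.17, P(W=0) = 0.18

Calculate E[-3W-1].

E[-3W-1] = Σ (-3w-1)·P(W=w)
 = 14·0.17 + 11·0.14 + 8·0.15 + 5·0.19 + 2·0.17 + (-1)·0.18
 = 2.38 + 1.54 + 1.2 + 0.95 + 0.34 + (-0.18)
 = 6.23

6.23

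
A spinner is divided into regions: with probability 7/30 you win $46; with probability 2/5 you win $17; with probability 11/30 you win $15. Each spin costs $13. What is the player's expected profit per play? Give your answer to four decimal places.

E[payout] = 46·7/30 + 17·2/5 + 15·11/30
 = 161/15 + 34/5 + 11/2
 = 691/30
Net = 691/30 - 13 = 301/30

10.0333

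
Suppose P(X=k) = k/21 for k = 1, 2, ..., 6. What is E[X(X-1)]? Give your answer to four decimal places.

E[X(X-1)] = Σ x(x-1)·P(X=x)
 = 0·1/21 + 2·2/21 + 6·1/7 + 12·4/21 + 20·5/21 + 30·2/7
 = 0 + 4/21 + 6/7 + 16/7 + 100/21 + 60/7
 = 50/3

16.6667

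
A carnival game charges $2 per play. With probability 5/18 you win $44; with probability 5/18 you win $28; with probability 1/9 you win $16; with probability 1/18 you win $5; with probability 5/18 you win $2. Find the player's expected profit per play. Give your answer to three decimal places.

E[payout] = 44·5/18 + 28·5/18 + 16·1/9 + 5·1/18 + 2·5/18
 = 110/9 + 70/9 + 16/9 + 5/18 + 5/9
 = 407/18
Net = 407/18 - 2 = 371/18

20.611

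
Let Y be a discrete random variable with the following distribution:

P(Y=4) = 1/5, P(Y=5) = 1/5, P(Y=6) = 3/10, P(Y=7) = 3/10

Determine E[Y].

5.7

E[Y] = Σ y·P(Y=y)
 = 4·1/5 + 5·1/5 + 6·3/10 + 7·3/10
 = 4/5 + 1 + 9/5 + 21/10
 = 57/10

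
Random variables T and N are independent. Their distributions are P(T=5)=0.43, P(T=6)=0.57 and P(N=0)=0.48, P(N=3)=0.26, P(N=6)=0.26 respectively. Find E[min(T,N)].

2.2282

E[min(T,N)] = Σ_t Σ_n min(t,n) · P(T=t)P(N=n)
 = 0·0.2064 + 3·0.1118 + 5·0.1118 + 0·0.2736 + 3·0.1482 + 6·0.1482
 = 0 + 0.3354 + 0.559 + 0 + 0.4446 + 0.8892
 = 2.2282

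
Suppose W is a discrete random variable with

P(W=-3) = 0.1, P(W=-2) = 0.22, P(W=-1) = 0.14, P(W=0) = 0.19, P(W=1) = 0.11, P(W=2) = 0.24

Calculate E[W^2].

E[W^2] = Σ w^2·P(W=w)
 = 9·0.1 + 4·0.22 + 1·0.14 + 0·0.19 + 1·0.11 + 4·0.24
 = 0.9 + 0.88 + 0.14 + 0 + 0.11 + 0.96
 = 2.99

2.99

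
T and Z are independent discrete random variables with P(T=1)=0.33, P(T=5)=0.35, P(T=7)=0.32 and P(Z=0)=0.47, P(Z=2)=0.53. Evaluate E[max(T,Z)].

E[max(T,Z)] = Σ_t Σ_z max(t,z) · P(T=t)P(Z=z)
 = 1·0.1551 + 2·0.1749 + 5·0.1645 + 5·0.1855 + 7·0.1504 + 7·0.1696
 = 0.1551 + 0.3498 + 0.8225 + 0.9275 + 1.0528 + 1.1872
 = 4.4949

4.4949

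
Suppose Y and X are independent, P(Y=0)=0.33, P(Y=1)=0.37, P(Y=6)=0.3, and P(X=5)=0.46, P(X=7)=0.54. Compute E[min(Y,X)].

2.032

E[min(Y,X)] = Σ_y Σ_x min(y,x) · P(Y=y)P(X=x)
 = 0·0.1518 + 0·0.1782 + 1·0.1702 + 1·0.1998 + 5·0.138 + 6·0.162
 = 0 + 0 + 0.1702 + 0.1998 + 0.69 + 0.972
 = 2.032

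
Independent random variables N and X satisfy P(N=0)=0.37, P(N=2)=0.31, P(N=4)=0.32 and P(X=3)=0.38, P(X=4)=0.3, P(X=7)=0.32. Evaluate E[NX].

E[NX] = Σ_n Σ_x nx · P(N=n)P(X=x)
 = 0·0.1406 + 0·0.111 + 0·0.1184 + 6·0.1178 + 8·0.093 + 14·0.0992 + 12·0.1216 + 16·0.096 + 28·0.1024
 = 0 + 0 + 0 + 0.7068 + 0.744 + 1.3888 + 1.4592 + 1.536 + 2.8672
 = 8.702

8.702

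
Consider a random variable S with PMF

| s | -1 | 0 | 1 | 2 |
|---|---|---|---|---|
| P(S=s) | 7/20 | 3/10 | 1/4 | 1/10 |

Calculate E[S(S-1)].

E[S(S-1)] = Σ s(s-1)·P(S=s)
 = 2·7/20 + 0·3/10 + 0·1/4 + 2·1/10
 = 7/10 + 0 + 0 + 1/5
 = 9/10

0.9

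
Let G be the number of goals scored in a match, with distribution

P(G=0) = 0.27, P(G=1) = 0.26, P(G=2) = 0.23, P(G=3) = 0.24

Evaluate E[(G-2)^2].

1.58

E[(G-2)^2] = Σ (g-2)^2·P(G=g)
 = 4·0.27 + 1·0.26 + 0·0.23 + 1·0.24
 = 1.08 + 0.26 + 0 + 0.24
 = 1.58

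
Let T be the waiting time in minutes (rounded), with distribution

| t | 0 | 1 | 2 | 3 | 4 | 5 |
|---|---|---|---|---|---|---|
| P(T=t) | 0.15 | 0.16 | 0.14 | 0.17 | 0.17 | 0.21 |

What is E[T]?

2.68

E[T] = Σ t·P(T=t)
 = 0·0.15 + 1·0.16 + 2·0.14 + 3·0.17 + 4·0.17 + 5·0.21
 = 0 + 0.16 + 0.28 + 0.51 + 0.68 + 1.05
 = 2.68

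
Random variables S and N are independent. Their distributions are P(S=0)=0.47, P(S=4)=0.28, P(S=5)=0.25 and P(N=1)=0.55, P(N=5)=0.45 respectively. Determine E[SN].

E[SN] = Σ_s Σ_n sn · P(S=s)P(N=n)
 = 0·0.2585 + 0·0.2115 + 4·0.154 + 20·0.126 + 5·0.1375 + 25·0.1125
 = 0 + 0 + 0.616 + 2.52 + 0.6875 + 2.8125
 = 6.636

6.636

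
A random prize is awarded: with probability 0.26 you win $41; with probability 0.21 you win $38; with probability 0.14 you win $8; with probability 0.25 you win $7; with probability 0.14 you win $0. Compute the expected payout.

E[payout] = 41·0.26 + 38·0.21 + 8·0.14 + 7·0.25 + 0·0.14
 = 10.66 + 7.98 + 1.12 + 1.75 + 0
 = 21.51

21.51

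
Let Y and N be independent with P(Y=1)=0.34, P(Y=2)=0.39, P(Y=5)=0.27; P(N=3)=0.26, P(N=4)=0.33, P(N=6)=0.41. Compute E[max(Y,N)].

4.7895

E[max(Y,N)] = Σ_y Σ_n max(y,n) · P(Y=y)P(N=n)
 = 3·0.0884 + 4·0.1122 + 6·0.1394 + 3·0.1014 + 4·0.1287 + 6·0.1599 + 5·0.0702 + 5·0.0891 + 6·0.1107
 = 0.2652 + 0.4488 + 0.8364 + 0.3042 + 0.5148 + 0.9594 + 0.351 + 0.4455 + 0.6642
 = 4.7895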